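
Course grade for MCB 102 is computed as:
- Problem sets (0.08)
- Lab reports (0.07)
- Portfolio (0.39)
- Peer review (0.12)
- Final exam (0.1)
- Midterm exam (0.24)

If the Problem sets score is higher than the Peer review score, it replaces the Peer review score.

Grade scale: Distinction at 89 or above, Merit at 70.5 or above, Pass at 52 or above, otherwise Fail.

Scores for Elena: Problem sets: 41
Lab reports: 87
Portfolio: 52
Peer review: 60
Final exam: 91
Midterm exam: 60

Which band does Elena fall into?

Pass

Problem sets (41) ≤ Peer review (60), so Peer review stays at 60.
Weighted total:
  Problem sets 41 × 0.08 = 3.28
  Lab reports 87 × 0.07 = 6.09
  Portfolio 52 × 0.39 = 20.28
  Peer review 60 × 0.12 = 7.2
  Final exam 91 × 0.1 = 9.1
  Midterm exam 60 × 0.24 = 14.4
Sum = 60.35
60.35 is ≥ 52 and < 70.5 → Pass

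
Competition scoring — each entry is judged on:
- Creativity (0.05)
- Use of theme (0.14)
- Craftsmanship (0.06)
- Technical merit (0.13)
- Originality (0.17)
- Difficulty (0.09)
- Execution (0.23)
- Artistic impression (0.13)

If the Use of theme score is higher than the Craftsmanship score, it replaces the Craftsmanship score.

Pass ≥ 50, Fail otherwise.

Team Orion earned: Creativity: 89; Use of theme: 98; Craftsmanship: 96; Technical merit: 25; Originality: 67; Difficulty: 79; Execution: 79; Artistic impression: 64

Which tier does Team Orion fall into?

Use of theme (98) > Craftsmanship (96), so Craftsmanship counts as 98.
Weighted total:
  Creativity 89 × 0.05 = 4.45
  Use of theme 98 × 0.14 = 13.72
  Craftsmanship 98 × 0.06 = 5.88
  Technical merit 25 × 0.13 = 3.25
  Originality 67 × 0.17 = 11.39
  Difficulty 79 × 0.09 = 7.11
  Execution 79 × 0.23 = 18.17
  Artistic impression 64 × 0.13 = 8.32
Sum = 72.29
72.29 ≥ 50 → Pass

Pass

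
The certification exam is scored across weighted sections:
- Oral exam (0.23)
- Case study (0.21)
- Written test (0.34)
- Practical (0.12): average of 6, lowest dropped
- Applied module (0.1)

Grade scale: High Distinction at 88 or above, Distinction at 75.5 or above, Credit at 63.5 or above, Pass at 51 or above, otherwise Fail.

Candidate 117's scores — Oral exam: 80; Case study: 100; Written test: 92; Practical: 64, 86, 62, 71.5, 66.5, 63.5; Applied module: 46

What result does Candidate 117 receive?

Practical: drop 62 → average of remaining 5 = 351.5/5 = 70.3
Weighted total:
  Oral exam 80 × 0.23 = 18.4
  Case study 100 × 0.21 = 21
  Written test 92 × 0.34 = 31.28
  Practical 70.3 × 0.12 = 8.436
  Applied module 46 × 0.1 = 4.6
Sum = 83.716
83.716 is ≥ 75.5 and < 88 → Distinction

Distinction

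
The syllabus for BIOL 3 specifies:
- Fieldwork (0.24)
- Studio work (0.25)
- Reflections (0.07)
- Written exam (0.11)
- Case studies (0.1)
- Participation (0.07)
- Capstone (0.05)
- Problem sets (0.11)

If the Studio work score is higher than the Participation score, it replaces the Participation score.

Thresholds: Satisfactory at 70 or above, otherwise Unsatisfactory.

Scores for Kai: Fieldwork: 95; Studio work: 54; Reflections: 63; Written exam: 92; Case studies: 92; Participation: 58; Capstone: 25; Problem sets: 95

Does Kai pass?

Studio work (54) ≤ Participation (58), so Participation stays at 58.
Weighted total:
  Fieldwork 95 × 0.24 = 22.8
  Studio work 54 × 0.25 = 13.5
  Reflections 63 × 0.07 = 4.41
  Written exam 92 × 0.11 = 10.12
  Case studies 92 × 0.1 = 9.2
  Participation 58 × 0.07 = 4.06
  Capstone 25 × 0.05 = 1.25
  Problem sets 95 × 0.11 = 10.45
Sum = 75.79
75.79 ≥ 70 → Satisfactory

Satisfactory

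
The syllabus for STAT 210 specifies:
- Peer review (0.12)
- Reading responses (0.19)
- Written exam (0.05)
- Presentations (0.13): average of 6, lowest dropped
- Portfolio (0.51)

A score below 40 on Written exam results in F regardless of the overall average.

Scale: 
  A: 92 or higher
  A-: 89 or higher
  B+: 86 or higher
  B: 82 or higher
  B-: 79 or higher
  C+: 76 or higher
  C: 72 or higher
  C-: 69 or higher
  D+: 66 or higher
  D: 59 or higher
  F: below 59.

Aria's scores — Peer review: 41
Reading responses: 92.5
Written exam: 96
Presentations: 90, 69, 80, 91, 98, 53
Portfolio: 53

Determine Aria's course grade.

Presentations: drop 53 → average of remaining 5 = 428/5 = 85.6
Written exam score 96 ≥ 40: minimum met.
Weighted total:
  Peer review 41 × 0.12 = 4.92
  Reading responses 92.5 × 0.19 = 17.575
  Written exam 96 × 0.05 = 4.8
  Presentations 85.6 × 0.13 = 11.128
  Portfolio 53 × 0.51 = 27.03
Sum = 65.453
65.453 is ≥ 59 and < 66 → D

D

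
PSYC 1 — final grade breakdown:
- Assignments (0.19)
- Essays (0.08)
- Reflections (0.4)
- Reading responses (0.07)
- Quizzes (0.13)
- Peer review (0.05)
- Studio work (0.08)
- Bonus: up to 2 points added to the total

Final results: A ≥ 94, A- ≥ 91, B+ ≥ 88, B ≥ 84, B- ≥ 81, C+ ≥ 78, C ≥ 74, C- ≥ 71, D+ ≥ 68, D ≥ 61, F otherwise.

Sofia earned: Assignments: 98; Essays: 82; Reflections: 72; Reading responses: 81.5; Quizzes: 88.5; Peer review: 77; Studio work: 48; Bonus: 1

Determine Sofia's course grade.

C+

Weighted total:
  Assignments 98 × 0.19 = 18.62
  Essays 82 × 0.08 = 6.56
  Reflections 72 × 0.4 = 28.8
  Reading responses 81.5 × 0.07 = 5.705
  Quizzes 88.5 × 0.13 = 11.505
  Peer review 77 × 0.05 = 3.85
  Studio work 48 × 0.08 = 3.84
Sum = 78.88
Bonus: 78.88 + 1 = 79.88
79.88 is ≥ 78 and < 81 → C+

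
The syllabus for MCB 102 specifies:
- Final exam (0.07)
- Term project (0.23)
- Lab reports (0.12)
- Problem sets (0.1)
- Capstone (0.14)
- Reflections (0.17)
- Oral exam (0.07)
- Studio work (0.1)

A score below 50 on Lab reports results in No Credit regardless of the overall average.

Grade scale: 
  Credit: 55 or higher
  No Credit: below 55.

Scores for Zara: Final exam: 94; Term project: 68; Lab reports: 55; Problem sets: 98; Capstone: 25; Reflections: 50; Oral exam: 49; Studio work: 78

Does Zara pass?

Credit

Lab reports score 55 ≥ 50: minimum met.
Weighted total:
  Final exam 94 × 0.07 = 6.58
  Term project 68 × 0.23 = 15.64
  Lab reports 55 × 0.12 = 6.6
  Problem sets 98 × 0.1 = 9.8
  Capstone 25 × 0.14 = 3.5
  Reflections 50 × 0.17 = 8.5
  Oral exam 49 × 0.07 = 3.43
  Studio work 78 × 0.1 = 7.8
Sum = 61.85
61.85 ≥ 55 → Credit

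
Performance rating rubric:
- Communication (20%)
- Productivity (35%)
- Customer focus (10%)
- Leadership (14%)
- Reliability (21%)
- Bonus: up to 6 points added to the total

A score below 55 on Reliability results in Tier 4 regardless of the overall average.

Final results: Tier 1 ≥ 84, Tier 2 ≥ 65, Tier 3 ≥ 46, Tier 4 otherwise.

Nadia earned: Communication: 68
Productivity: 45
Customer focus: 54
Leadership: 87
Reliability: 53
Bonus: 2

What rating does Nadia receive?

Reliability score 53 < 55: minimum not met.
Weighted total:
  Communication 68 × 0.2 = 13.6
  Productivity 45 × 0.35 = 15.75
  Customer focus 54 × 0.1 = 5.4
  Leadership 87 × 0.14 = 12.18
  Reliability 53 × 0.21 = 11.13
Sum = 58.06
Bonus: 58.06 + 2 = 60.06
Because the Reliability minimum was not met, the result is Tier 4.

Tier 4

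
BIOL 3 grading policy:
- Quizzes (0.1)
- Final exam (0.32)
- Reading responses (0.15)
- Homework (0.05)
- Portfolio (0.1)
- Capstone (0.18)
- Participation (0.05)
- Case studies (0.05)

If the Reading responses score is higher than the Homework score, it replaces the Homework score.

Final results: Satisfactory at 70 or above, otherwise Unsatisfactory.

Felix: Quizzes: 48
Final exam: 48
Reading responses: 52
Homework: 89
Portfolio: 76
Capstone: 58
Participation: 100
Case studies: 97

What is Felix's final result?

Unsatisfactory

Reading responses (52) ≤ Homework (89), so Homework stays at 89.
Weighted total:
  Quizzes 48 × 0.1 = 4.8
  Final exam 48 × 0.32 = 15.36
  Reading responses 52 × 0.15 = 7.8
  Homework 89 × 0.05 = 4.45
  Portfolio 76 × 0.1 = 7.6
  Capstone 58 × 0.18 = 10.44
  Participation 100 × 0.05 = 5
  Case studies 97 × 0.05 = 4.85
Sum = 60.3
60.3 < 70 → Unsatisfactory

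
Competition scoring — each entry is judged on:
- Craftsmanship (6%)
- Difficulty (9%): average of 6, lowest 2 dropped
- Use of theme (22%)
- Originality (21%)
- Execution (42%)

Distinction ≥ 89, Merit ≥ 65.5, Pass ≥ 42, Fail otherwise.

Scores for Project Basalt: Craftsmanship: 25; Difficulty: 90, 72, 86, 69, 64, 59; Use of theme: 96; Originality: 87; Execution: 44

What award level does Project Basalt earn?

Merit

Difficulty: drop 59, 64 → average of remaining 4 = 317/4 = 79.25
Weighted total:
  Craftsmanship 25 × 0.06 = 1.5
  Difficulty 79.25 × 0.09 = 7.1325
  Use of theme 96 × 0.22 = 21.12
  Originality 87 × 0.21 = 18.27
  Execution 44 × 0.42 = 18.48
Sum = 66.5025
66.5025 is ≥ 65.5 and < 89 → Merit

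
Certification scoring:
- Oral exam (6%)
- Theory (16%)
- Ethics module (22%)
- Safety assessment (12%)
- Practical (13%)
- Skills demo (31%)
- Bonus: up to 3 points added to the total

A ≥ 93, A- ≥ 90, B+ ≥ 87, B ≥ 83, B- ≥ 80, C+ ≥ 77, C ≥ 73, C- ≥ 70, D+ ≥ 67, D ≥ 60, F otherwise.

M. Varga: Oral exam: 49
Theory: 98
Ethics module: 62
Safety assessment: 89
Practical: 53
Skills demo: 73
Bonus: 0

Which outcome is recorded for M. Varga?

C-

Weighted total:
  Oral exam 49 × 0.06 = 2.94
  Theory 98 × 0.16 = 15.68
  Ethics module 62 × 0.22 = 13.64
  Safety assessment 89 × 0.12 = 10.68
  Practical 53 × 0.13 = 6.89
  Skills demo 73 × 0.31 = 22.63
Sum = 72.46
Bonus: 72.46 + 0 = 72.46
72.46 is ≥ 70 and < 73 → C-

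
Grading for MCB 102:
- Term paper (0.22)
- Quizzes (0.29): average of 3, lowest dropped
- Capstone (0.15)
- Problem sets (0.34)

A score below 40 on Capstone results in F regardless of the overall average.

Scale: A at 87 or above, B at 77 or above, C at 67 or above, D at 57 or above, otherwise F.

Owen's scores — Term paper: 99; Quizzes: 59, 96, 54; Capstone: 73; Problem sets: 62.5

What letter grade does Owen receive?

C

Quizzes: drop 54 → average of remaining 2 = 155/2 = 77.5
Capstone score 73 ≥ 40: minimum met.
Weighted total:
  Term paper 99 × 0.22 = 21.78
  Quizzes 77.5 × 0.29 = 22.475
  Capstone 73 × 0.15 = 10.95
  Problem sets 62.5 × 0.34 = 21.25
Sum = 76.455
76.455 is ≥ 67 and < 77 → C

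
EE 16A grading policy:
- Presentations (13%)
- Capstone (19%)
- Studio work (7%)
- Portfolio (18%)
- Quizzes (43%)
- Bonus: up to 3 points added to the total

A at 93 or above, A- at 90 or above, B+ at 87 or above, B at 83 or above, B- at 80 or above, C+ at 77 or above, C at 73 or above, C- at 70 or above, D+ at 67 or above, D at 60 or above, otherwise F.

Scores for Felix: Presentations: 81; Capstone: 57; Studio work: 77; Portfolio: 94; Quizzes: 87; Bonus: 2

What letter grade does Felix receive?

Weighted total:
  Presentations 81 × 0.13 = 10.53
  Capstone 57 × 0.19 = 10.83
  Studio work 77 × 0.07 = 5.39
  Portfolio 94 × 0.18 = 16.92
  Quizzes 87 × 0.43 = 37.41
Sum = 81.08
Bonus: 81.08 + 2 = 83.08
83.08 is ≥ 83 and < 87 → B

B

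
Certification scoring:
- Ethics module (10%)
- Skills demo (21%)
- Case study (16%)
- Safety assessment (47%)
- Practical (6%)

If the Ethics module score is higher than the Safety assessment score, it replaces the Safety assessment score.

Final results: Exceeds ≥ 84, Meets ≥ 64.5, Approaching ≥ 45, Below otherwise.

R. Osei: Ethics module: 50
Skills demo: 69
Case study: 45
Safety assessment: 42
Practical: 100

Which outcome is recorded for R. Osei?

Ethics module (50) > Safety assessment (42), so Safety assessment counts as 50.
Weighted total:
  Ethics module 50 × 0.1 = 5
  Skills demo 69 × 0.21 = 14.49
  Case study 45 × 0.16 = 7.2
  Safety assessment 50 × 0.47 = 23.5
  Practical 100 × 0.06 = 6
Sum = 56.19
56.19 is ≥ 45 and < 64.5 → Approaching

Approaching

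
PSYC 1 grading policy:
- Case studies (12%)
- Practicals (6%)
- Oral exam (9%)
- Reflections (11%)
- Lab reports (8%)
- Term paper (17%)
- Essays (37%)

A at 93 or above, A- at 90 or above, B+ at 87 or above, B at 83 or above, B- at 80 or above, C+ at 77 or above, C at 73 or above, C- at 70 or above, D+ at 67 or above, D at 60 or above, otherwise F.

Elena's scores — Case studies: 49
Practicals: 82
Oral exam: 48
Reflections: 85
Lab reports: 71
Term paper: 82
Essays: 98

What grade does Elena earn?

B-

Weighted total:
  Case studies 49 × 0.12 = 5.88
  Practicals 82 × 0.06 = 4.92
  Oral exam 48 × 0.09 = 4.32
  Reflections 85 × 0.11 = 9.35
  Lab reports 71 × 0.08 = 5.68
  Term paper 82 × 0.17 = 13.94
  Essays 98 × 0.37 = 36.26
Sum = 80.35
80.35 is ≥ 80 and < 83 → B-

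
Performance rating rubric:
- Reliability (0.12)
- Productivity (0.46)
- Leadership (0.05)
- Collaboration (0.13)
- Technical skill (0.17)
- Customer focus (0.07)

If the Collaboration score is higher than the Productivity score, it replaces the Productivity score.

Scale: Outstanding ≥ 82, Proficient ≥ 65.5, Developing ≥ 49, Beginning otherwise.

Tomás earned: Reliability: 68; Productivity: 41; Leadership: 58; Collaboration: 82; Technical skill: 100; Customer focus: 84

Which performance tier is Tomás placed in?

Collaboration (82) > Productivity (41), so Productivity counts as 82.
Weighted total:
  Reliability 68 × 0.12 = 8.16
  Productivity 82 × 0.46 = 37.72
  Leadership 58 × 0.05 = 2.9
  Collaboration 82 × 0.13 = 10.66
  Technical skill 100 × 0.17 = 17
  Customer focus 84 × 0.07 = 5.88
Sum = 82.32
82.32 ≥ 82 → Outstanding

Outstanding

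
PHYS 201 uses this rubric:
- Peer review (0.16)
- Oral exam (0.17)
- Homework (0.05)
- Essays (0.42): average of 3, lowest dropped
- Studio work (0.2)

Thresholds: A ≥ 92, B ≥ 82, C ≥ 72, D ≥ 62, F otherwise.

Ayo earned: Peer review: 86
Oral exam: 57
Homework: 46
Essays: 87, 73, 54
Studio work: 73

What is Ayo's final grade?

C

Essays: drop 54 → average of remaining 2 = 160/2 = 80
Weighted total:
  Peer review 86 × 0.16 = 13.76
  Oral exam 57 × 0.17 = 9.69
  Homework 46 × 0.05 = 2.3
  Essays 80 × 0.42 = 33.6
  Studio work 73 × 0.2 = 14.6
Sum = 73.95
73.95 is ≥ 72 and < 82 → C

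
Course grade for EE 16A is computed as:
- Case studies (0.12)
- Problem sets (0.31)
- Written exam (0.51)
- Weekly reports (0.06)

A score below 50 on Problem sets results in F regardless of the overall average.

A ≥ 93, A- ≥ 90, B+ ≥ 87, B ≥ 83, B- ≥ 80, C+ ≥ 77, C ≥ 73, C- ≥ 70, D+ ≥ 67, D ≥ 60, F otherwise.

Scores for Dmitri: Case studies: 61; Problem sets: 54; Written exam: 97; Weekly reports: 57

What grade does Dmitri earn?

C

Problem sets score 54 ≥ 50: minimum met.
Weighted total:
  Case studies 61 × 0.12 = 7.32
  Problem sets 54 × 0.31 = 16.74
  Written exam 97 × 0.51 = 49.47
  Weekly reports 57 × 0.06 = 3.42
Sum = 76.95
76.95 is ≥ 73 and < 77 → C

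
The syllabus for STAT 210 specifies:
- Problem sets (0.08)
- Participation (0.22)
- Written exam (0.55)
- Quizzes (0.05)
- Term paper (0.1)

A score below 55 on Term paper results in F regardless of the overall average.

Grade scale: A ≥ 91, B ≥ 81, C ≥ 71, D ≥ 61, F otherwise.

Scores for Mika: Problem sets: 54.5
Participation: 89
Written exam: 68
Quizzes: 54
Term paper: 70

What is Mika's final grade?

C

Term paper score 70 ≥ 55: minimum met.
Weighted total:
  Problem sets 54.5 × 0.08 = 4.36
  Participation 89 × 0.22 = 19.58
  Written exam 68 × 0.55 = 37.4
  Quizzes 54 × 0.05 = 2.7
  Term paper 70 × 0.1 = 7
Sum = 71.04
71.04 is ≥ 71 and < 81 → C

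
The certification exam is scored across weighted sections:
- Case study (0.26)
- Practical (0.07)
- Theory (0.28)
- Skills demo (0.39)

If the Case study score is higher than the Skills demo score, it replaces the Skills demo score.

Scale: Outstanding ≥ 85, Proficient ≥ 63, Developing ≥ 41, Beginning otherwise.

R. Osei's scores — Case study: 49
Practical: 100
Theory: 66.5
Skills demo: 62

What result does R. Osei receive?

Case study (49) ≤ Skills demo (62), so Skills demo stays at 62.
Weighted total:
  Case study 49 × 0.26 = 12.74
  Practical 100 × 0.07 = 7
  Theory 66.5 × 0.28 = 18.62
  Skills demo 62 × 0.39 = 24.18
Sum = 62.54
62.54 is ≥ 41 and < 63 → Developing

Developing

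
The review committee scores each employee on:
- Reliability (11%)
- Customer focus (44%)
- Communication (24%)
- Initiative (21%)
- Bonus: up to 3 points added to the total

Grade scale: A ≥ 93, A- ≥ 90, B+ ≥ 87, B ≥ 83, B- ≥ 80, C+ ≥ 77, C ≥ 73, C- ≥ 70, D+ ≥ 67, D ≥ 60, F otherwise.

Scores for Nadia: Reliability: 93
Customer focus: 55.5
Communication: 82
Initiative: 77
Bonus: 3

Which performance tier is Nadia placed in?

C

Weighted total:
  Reliability 93 × 0.11 = 10.23
  Customer focus 55.5 × 0.44 = 24.42
  Communication 82 × 0.24 = 19.68
  Initiative 77 × 0.21 = 16.17
Sum = 70.5
Bonus: 70.5 + 3 = 73.5
73.5 is ≥ 73 and < 77 → C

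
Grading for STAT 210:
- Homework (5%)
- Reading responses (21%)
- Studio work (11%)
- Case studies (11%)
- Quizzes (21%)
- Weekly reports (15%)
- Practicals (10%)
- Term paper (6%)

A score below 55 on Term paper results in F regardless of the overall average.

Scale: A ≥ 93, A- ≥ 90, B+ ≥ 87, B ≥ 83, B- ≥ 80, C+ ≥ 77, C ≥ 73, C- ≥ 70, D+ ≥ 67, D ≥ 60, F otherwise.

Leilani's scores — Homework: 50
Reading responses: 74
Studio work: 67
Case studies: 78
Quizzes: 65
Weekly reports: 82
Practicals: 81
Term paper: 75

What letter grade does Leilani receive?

Term paper score 75 ≥ 55: minimum met.
Weighted total:
  Homework 50 × 0.05 = 2.5
  Reading responses 74 × 0.21 = 15.54
  Studio work 67 × 0.11 = 7.37
  Case studies 78 × 0.11 = 8.58
  Quizzes 65 × 0.21 = 13.65
  Weekly reports 82 × 0.15 = 12.3
  Practicals 81 × 0.1 = 8.1
  Term paper 75 × 0.06 = 4.5
Sum = 72.54
72.54 is ≥ 70 and < 73 → C-

C-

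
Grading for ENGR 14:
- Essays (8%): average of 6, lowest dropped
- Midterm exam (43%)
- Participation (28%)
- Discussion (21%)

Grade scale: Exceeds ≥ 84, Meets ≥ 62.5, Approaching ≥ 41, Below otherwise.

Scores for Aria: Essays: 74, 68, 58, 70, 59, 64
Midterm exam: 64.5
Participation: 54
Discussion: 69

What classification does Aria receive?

Meets

Essays: drop 58 → average of remaining 5 = 335/5 = 67
Weighted total:
  Essays 67 × 0.08 = 5.36
  Midterm exam 64.5 × 0.43 = 27.735
  Participation 54 × 0.28 = 15.12
  Discussion 69 × 0.21 = 14.49
Sum = 62.705
62.705 is ≥ 62.5 and < 84 → Meets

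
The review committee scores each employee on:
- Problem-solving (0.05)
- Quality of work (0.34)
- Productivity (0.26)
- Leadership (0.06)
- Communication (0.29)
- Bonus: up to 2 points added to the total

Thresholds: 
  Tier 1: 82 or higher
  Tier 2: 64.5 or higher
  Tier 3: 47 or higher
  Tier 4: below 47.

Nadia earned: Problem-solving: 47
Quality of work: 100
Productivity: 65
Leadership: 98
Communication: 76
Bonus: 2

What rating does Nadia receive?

Weighted total:
  Problem-solving 47 × 0.05 = 2.35
  Quality of work 100 × 0.34 = 34
  Productivity 65 × 0.26 = 16.9
  Leadership 98 × 0.06 = 5.88
  Communication 76 × 0.29 = 22.04
Sum = 81.17
Bonus: 81.17 + 2 = 83.17
83.17 ≥ 82 → Tier 1

Tier 1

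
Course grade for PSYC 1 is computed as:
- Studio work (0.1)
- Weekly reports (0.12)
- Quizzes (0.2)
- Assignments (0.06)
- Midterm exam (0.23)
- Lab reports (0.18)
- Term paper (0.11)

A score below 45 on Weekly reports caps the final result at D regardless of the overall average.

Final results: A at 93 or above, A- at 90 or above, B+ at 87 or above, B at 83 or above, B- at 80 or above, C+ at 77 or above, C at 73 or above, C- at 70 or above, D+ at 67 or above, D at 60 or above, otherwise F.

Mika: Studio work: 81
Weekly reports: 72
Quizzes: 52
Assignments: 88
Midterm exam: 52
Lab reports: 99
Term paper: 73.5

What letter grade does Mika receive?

C-

Weekly reports score 72 ≥ 45: minimum met.
Weighted total:
  Studio work 81 × 0.1 = 8.1
  Weekly reports 72 × 0.12 = 8.64
  Quizzes 52 × 0.2 = 10.4
  Assignments 88 × 0.06 = 5.28
  Midterm exam 52 × 0.23 = 11.96
  Lab reports 99 × 0.18 = 17.82
  Term paper 73.5 × 0.11 = 8.085
Sum = 70.285
70.285 is ≥ 70 and < 73 → C-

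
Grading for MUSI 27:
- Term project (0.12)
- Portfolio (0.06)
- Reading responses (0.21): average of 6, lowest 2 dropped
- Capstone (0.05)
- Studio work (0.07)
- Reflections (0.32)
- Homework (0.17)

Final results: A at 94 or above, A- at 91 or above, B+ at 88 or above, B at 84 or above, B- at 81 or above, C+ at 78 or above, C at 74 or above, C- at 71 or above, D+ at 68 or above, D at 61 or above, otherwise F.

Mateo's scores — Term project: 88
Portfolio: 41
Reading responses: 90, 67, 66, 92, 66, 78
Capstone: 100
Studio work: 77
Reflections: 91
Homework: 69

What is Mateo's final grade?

Reading responses: drop 66, 66 → average of remaining 4 = 327/4 = 81.75
Weighted total:
  Term project 88 × 0.12 = 10.56
  Portfolio 41 × 0.06 = 2.46
  Reading responses 81.75 × 0.21 = 17.1675
  Capstone 100 × 0.05 = 5
  Studio work 77 × 0.07 = 5.39
  Reflections 91 × 0.32 = 29.12
  Homework 69 × 0.17 = 11.73
Sum = 81.4275
81.4275 is ≥ 81 and < 84 → B-

B-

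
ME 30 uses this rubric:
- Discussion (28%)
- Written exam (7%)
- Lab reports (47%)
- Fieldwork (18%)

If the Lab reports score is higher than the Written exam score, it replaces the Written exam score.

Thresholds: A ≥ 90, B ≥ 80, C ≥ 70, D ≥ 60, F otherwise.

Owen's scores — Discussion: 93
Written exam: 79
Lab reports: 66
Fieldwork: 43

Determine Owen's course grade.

Lab reports (66) ≤ Written exam (79), so Written exam stays at 79.
Weighted total:
  Discussion 93 × 0.28 = 26.04
  Written exam 79 × 0.07 = 5.53
  Lab reports 66 × 0.47 = 31.02
  Fieldwork 43 × 0.18 = 7.74
Sum = 70.33
70.33 is ≥ 70 and < 80 → C

C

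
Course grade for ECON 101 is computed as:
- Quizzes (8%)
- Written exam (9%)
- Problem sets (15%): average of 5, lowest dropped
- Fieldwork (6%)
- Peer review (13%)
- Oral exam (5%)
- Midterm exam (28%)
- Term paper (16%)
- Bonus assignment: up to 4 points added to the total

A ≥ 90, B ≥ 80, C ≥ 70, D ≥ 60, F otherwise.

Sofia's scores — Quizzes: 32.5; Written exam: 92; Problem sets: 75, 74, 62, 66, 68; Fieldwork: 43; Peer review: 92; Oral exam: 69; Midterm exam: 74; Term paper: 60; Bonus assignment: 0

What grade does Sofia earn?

Problem sets: drop 62 → average of remaining 4 = 283/4 = 70.75
Weighted total:
  Quizzes 32.5 × 0.08 = 2.6
  Written exam 92 × 0.09 = 8.28
  Problem sets 70.75 × 0.15 = 10.6125
  Fieldwork 43 × 0.06 = 2.58
  Peer review 92 × 0.13 = 11.96
  Oral exam 69 × 0.05 = 3.45
  Midterm exam 74 × 0.28 = 20.72
  Term paper 60 × 0.16 = 9.6
Sum = 69.8025
Bonus assignment: 69.8025 + 0 = 69.8025
69.8025 is ≥ 60 and < 70 → D

D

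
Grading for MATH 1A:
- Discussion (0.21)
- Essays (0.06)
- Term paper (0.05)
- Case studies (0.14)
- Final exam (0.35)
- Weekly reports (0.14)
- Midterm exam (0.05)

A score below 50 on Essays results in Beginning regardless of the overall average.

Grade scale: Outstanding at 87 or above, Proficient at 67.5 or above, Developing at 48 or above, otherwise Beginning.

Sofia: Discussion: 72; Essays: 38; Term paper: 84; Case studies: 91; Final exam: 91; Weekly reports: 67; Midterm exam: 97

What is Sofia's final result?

Essays score 38 < 50: minimum not met.
Weighted total:
  Discussion 72 × 0.21 = 15.12
  Essays 38 × 0.06 = 2.28
  Term paper 84 × 0.05 = 4.2
  Case studies 91 × 0.14 = 12.74
  Final exam 91 × 0.35 = 31.85
  Weekly reports 67 × 0.14 = 9.38
  Midterm exam 97 × 0.05 = 4.85
Sum = 80.42
Because the Essays minimum was not met, the result is Beginning.

Beginning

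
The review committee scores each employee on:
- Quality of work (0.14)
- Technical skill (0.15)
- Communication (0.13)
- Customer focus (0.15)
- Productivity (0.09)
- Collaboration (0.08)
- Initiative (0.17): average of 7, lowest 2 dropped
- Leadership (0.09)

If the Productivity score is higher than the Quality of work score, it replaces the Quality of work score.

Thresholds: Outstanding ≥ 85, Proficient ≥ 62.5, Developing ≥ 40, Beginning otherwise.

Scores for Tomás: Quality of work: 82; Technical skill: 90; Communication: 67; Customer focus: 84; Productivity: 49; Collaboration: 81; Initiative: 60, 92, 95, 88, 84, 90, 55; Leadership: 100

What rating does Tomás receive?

Proficient

Initiative: drop 55, 60 → average of remaining 5 = 449/5 = 89.8
Productivity (49) ≤ Quality of work (82), so Quality of work stays at 82.
Weighted total:
  Quality of work 82 × 0.14 = 11.48
  Technical skill 90 × 0.15 = 13.5
  Communication 67 × 0.13 = 8.71
  Customer focus 84 × 0.15 = 12.6
  Productivity 49 × 0.09 = 4.41
  Collaboration 81 × 0.08 = 6.48
  Initiative 89.8 × 0.17 = 15.266
  Leadership 100 × 0.09 = 9
Sum = 81.446
81.446 is ≥ 62.5 and < 85 → Proficient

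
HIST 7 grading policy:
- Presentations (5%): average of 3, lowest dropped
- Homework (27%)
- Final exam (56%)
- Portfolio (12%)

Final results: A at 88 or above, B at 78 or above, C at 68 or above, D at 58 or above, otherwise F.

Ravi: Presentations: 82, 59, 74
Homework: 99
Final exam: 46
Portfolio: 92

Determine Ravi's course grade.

Presentations: drop 59 → average of remaining 2 = 156/2 = 78
Weighted total:
  Presentations 78 × 0.05 = 3.9
  Homework 99 × 0.27 = 26.73
  Final exam 46 × 0.56 = 25.76
  Portfolio 92 × 0.12 = 11.04
Sum = 67.43
67.43 is ≥ 58 and < 68 → D

D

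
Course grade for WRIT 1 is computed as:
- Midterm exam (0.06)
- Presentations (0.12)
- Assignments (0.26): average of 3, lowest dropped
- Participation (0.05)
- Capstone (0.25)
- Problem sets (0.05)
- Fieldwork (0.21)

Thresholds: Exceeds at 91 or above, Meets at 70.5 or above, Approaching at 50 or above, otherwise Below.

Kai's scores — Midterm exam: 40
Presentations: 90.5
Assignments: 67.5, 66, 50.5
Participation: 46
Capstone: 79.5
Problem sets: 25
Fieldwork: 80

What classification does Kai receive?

Meets

Assignments: drop 50.5 → average of remaining 2 = 133.5/2 = 66.75
Weighted total:
  Midterm exam 40 × 0.06 = 2.4
  Presentations 90.5 × 0.12 = 10.86
  Assignments 66.75 × 0.26 = 17.355
  Participation 46 × 0.05 = 2.3
  Capstone 79.5 × 0.25 = 19.875
  Problem sets 25 × 0.05 = 1.25
  Fieldwork 80 × 0.21 = 16.8
Sum = 70.84
70.84 is ≥ 70.5 and < 91 → Meets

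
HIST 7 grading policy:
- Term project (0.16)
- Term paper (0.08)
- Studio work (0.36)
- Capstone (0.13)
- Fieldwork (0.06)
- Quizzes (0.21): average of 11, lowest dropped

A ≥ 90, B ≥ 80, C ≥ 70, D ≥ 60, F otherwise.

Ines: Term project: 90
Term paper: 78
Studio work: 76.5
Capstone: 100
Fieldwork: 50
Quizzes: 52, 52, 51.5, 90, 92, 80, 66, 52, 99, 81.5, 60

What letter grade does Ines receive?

Quizzes: drop 51.5 → average of remaining 10 = 724.5/10 = 72.45
Weighted total:
  Term project 90 × 0.16 = 14.4
  Term paper 78 × 0.08 = 6.24
  Studio work 76.5 × 0.36 = 27.54
  Capstone 100 × 0.13 = 13
  Fieldwork 50 × 0.06 = 3
  Quizzes 72.45 × 0.21 = 15.2145
Sum = 79.3945
79.3945 is ≥ 70 and < 80 → C

C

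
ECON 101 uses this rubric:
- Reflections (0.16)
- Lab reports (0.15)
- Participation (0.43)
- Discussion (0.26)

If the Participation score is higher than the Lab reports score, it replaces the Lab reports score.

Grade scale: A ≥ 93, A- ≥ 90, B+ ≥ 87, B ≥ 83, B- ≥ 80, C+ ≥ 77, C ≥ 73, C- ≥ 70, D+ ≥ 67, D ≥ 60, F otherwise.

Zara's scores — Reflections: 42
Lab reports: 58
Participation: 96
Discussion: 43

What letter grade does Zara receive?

C

Participation (96) > Lab reports (58), so Lab reports counts as 96.
Weighted total:
  Reflections 42 × 0.16 = 6.72
  Lab reports 96 × 0.15 = 14.4
  Participation 96 × 0.43 = 41.28
  Discussion 43 × 0.26 = 11.18
Sum = 73.58
73.58 is ≥ 73 and < 77 → C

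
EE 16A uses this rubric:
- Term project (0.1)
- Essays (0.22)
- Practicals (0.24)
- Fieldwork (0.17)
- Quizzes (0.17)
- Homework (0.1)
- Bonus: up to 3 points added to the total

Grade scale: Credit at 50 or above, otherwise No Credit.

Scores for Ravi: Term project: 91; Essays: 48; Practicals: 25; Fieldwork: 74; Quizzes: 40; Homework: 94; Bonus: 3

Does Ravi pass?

Weighted total:
  Term project 91 × 0.1 = 9.1
  Essays 48 × 0.22 = 10.56
  Practicals 25 × 0.24 = 6
  Fieldwork 74 × 0.17 = 12.58
  Quizzes 40 × 0.17 = 6.8
  Homework 94 × 0.1 = 9.4
Sum = 54.44
Bonus: 54.44 + 3 = 57.44
57.44 ≥ 50 → Credit

Credit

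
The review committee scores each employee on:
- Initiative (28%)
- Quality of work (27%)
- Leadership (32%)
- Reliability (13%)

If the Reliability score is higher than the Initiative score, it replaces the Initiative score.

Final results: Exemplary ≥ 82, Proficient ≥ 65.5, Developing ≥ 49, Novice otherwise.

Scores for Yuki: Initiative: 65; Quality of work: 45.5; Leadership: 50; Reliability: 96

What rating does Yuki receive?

Proficient

Reliability (96) > Initiative (65), so Initiative counts as 96.
Weighted total:
  Initiative 96 × 0.28 = 26.88
  Quality of work 45.5 × 0.27 = 12.285
  Leadership 50 × 0.32 = 16
  Reliability 96 × 0.13 = 12.48
Sum = 67.645
67.645 is ≥ 65.5 and < 82 → Proficient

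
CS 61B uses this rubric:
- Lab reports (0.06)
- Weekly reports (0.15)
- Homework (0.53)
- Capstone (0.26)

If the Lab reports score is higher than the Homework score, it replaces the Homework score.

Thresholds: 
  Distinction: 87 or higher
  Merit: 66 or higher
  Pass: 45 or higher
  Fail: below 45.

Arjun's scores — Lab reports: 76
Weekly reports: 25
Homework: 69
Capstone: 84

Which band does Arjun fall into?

Merit

Lab reports (76) > Homework (69), so Homework counts as 76.
Weighted total:
  Lab reports 76 × 0.06 = 4.56
  Weekly reports 25 × 0.15 = 3.75
  Homework 76 × 0.53 = 40.28
  Capstone 84 × 0.26 = 21.84
Sum = 70.43
70.43 is ≥ 66 and < 87 → Merit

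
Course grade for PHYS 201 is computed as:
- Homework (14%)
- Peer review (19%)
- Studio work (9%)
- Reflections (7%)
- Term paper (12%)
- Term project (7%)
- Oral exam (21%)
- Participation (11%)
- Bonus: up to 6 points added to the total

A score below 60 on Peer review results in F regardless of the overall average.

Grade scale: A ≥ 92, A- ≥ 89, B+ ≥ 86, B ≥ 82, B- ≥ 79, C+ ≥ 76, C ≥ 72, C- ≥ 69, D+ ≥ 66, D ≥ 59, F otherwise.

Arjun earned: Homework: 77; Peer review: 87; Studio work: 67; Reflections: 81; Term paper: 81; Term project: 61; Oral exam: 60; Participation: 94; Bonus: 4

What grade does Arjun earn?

B-

Peer review score 87 ≥ 60: minimum met.
Weighted total:
  Homework 77 × 0.14 = 10.78
  Peer review 87 × 0.19 = 16.53
  Studio work 67 × 0.09 = 6.03
  Reflections 81 × 0.07 = 5.67
  Term paper 81 × 0.12 = 9.72
  Term project 61 × 0.07 = 4.27
  Oral exam 60 × 0.21 = 12.6
  Participation 94 × 0.11 = 10.34
Sum = 75.94
Bonus: 75.94 + 4 = 79.94
79.94 is ≥ 79 and < 82 → B-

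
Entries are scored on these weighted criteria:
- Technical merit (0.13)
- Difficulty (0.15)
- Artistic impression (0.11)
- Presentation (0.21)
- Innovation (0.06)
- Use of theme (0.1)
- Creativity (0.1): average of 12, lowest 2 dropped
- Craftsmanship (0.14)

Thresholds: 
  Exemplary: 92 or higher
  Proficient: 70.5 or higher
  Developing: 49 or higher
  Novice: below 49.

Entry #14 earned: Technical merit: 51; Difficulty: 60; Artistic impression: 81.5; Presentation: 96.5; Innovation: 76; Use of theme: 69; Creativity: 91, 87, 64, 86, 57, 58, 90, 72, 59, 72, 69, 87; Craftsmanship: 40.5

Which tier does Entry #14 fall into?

Developing

Creativity: drop 57, 58 → average of remaining 10 = 777/10 = 77.7
Weighted total:
  Technical merit 51 × 0.13 = 6.63
  Difficulty 60 × 0.15 = 9
  Artistic impression 81.5 × 0.11 = 8.965
  Presentation 96.5 × 0.21 = 20.265
  Innovation 76 × 0.06 = 4.56
  Use of theme 69 × 0.1 = 6.9
  Creativity 77.7 × 0.1 = 7.77
  Craftsmanship 40.5 × 0.14 = 5.67
Sum = 69.76
69.76 is ≥ 49 and < 70.5 → Developing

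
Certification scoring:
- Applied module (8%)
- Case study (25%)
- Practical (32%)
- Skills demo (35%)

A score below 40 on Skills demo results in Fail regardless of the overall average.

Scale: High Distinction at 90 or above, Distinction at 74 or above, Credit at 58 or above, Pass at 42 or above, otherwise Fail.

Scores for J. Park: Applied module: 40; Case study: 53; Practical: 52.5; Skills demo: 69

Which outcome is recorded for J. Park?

Pass

Skills demo score 69 ≥ 40: minimum met.
Weighted total:
  Applied module 40 × 0.08 = 3.2
  Case study 53 × 0.25 = 13.25
  Practical 52.5 × 0.32 = 16.8
  Skills demo 69 × 0.35 = 24.15
Sum = 57.4
57.4 is ≥ 42 and < 58 → Pass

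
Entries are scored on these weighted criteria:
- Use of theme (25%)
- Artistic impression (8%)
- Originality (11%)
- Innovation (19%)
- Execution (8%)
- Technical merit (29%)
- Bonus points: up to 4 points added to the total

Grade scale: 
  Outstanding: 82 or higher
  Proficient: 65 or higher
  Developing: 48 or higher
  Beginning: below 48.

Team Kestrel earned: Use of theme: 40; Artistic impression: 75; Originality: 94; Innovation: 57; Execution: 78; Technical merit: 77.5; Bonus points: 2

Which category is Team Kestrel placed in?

Proficient

Weighted total:
  Use of theme 40 × 0.25 = 10
  Artistic impression 75 × 0.08 = 6
  Originality 94 × 0.11 = 10.34
  Innovation 57 × 0.19 = 10.83
  Execution 78 × 0.08 = 6.24
  Technical merit 77.5 × 0.29 = 22.475
Sum = 65.885
Bonus points: 65.885 + 2 = 67.885
67.885 is ≥ 65 and < 82 → Proficient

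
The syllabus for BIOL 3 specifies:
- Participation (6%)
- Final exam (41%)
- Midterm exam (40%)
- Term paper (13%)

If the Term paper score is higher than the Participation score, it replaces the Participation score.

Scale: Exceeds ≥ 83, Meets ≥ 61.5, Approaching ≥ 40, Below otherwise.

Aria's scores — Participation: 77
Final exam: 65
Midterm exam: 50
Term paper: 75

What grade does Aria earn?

Term paper (75) ≤ Participation (77), so Participation stays at 77.
Weighted total:
  Participation 77 × 0.06 = 4.62
  Final exam 65 × 0.41 = 26.65
  Midterm exam 50 × 0.4 = 20
  Term paper 75 × 0.13 = 9.75
Sum = 61.02
61.02 is ≥ 40 and < 61.5 → Approaching

Approaching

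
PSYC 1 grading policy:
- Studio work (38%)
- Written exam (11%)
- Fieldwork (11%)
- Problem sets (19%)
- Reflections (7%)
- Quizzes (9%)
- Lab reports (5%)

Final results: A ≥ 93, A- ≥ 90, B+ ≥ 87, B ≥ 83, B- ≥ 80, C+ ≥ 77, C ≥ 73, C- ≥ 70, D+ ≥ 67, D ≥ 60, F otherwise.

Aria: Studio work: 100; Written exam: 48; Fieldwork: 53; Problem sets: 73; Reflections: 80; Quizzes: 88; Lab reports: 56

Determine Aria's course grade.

C+

Weighted total:
  Studio work 100 × 0.38 = 38
  Written exam 48 × 0.11 = 5.28
  Fieldwork 53 × 0.11 = 5.83
  Problem sets 73 × 0.19 = 13.87
  Reflections 80 × 0.07 = 5.6
  Quizzes 88 × 0.09 = 7.92
  Lab reports 56 × 0.05 = 2.8
Sum = 79.3
79.3 is ≥ 77 and < 80 → C+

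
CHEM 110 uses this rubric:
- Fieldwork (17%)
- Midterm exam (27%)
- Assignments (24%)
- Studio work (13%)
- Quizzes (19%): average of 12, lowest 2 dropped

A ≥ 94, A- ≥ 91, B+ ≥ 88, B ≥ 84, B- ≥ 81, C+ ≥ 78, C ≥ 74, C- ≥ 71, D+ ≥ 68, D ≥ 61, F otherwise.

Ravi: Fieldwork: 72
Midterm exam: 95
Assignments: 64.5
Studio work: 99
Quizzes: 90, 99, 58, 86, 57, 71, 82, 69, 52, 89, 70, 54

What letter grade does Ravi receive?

Quizzes: drop 52, 54 → average of remaining 10 = 771/10 = 77.1
Weighted total:
  Fieldwork 72 × 0.17 = 12.24
  Midterm exam 95 × 0.27 = 25.65
  Assignments 64.5 × 0.24 = 15.48
  Studio work 99 × 0.13 = 12.87
  Quizzes 77.1 × 0.19 = 14.649
Sum = 80.889
80.889 is ≥ 78 and < 81 → C+

C+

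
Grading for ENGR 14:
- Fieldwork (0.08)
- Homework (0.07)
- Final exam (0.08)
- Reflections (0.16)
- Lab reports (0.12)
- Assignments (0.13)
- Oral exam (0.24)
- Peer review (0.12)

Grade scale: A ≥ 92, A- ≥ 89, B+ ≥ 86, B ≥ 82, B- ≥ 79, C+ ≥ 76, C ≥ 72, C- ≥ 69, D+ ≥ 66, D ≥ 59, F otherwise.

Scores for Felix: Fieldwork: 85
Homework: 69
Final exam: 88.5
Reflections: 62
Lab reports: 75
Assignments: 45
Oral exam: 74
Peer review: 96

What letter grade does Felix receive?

Weighted total:
  Fieldwork 85 × 0.08 = 6.8
  Homework 69 × 0.07 = 4.83
  Final exam 88.5 × 0.08 = 7.08
  Reflections 62 × 0.16 = 9.92
  Lab reports 75 × 0.12 = 9
  Assignments 45 × 0.13 = 5.85
  Oral exam 74 × 0.24 = 17.76
  Peer review 96 × 0.12 = 11.52
Sum = 72.76
72.76 is ≥ 72 and < 76 → C

C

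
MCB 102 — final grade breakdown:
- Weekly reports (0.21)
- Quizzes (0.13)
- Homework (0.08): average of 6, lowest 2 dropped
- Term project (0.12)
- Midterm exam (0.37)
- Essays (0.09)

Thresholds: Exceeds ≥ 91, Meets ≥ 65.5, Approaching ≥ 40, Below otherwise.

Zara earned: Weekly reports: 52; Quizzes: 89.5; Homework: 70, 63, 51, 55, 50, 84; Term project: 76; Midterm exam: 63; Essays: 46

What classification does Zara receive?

Approaching

Homework: drop 50, 51 → average of remaining 4 = 272/4 = 68
Weighted total:
  Weekly reports 52 × 0.21 = 10.92
  Quizzes 89.5 × 0.13 = 11.635
  Homework 68 × 0.08 = 5.44
  Term project 76 × 0.12 = 9.12
  Midterm exam 63 × 0.37 = 23.31
  Essays 46 × 0.09 = 4.14
Sum = 64.565
64.565 is ≥ 40 and < 65.5 → Approaching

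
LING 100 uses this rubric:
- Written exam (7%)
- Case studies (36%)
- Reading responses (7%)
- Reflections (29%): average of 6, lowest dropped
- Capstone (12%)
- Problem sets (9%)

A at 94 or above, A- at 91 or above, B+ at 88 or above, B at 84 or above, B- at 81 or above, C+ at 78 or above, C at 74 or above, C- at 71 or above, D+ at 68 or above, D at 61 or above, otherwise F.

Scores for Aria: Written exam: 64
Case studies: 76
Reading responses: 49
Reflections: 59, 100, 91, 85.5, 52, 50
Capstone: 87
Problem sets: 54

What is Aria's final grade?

C-

Reflections: drop 50 → average of remaining 5 = 387.5/5 = 77.5
Weighted total:
  Written exam 64 × 0.07 = 4.48
  Case studies 76 × 0.36 = 27.36
  Reading responses 49 × 0.07 = 3.43
  Reflections 77.5 × 0.29 = 22.475
  Capstone 87 × 0.12 = 10.44
  Problem sets 54 × 0.09 = 4.86
Sum = 73.045
73.045 is ≥ 71 and < 74 → C-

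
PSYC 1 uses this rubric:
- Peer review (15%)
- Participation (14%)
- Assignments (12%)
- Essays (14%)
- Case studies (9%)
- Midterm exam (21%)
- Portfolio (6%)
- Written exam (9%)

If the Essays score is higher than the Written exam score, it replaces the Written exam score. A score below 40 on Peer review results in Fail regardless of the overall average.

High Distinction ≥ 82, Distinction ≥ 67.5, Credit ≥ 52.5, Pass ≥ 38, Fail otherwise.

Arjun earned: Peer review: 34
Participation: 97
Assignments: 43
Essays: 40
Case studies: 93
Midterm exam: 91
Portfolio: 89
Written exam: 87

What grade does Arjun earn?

Fail

Essays (40) ≤ Written exam (87), so Written exam stays at 87.
Peer review score 34 < 40: minimum not met.
Weighted total:
  Peer review 34 × 0.15 = 5.1
  Participation 97 × 0.14 = 13.58
  Assignments 43 × 0.12 = 5.16
  Essays 40 × 0.14 = 5.6
  Case studies 93 × 0.09 = 8.37
  Midterm exam 91 × 0.21 = 19.11
  Portfolio 89 × 0.06 = 5.34
  Written exam 87 × 0.09 = 7.83
Sum = 70.09
Because the Peer review minimum was not met, the result is Fail.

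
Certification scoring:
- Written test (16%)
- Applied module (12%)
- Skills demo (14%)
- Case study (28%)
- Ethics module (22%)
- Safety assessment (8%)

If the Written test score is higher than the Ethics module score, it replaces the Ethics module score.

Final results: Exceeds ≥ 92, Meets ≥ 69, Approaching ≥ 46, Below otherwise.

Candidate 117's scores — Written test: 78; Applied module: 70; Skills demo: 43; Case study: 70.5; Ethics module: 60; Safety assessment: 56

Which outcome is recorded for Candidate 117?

Written test (78) > Ethics module (60), so Ethics module counts as 78.
Weighted total:
  Written test 78 × 0.16 = 12.48
  Applied module 70 × 0.12 = 8.4
  Skills demo 43 × 0.14 = 6.02
  Case study 70.5 × 0.28 = 19.74
  Ethics module 78 × 0.22 = 17.16
  Safety assessment 56 × 0.08 = 4.48
Sum = 68.28
68.28 is ≥ 46 and < 69 → Approaching

Approaching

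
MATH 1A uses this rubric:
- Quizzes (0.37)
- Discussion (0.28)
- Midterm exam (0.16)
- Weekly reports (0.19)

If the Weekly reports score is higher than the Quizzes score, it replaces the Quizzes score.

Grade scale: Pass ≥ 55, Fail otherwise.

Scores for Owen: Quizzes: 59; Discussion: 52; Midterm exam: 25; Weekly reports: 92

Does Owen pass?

Weekly reports (92) > Quizzes (59), so Quizzes counts as 92.
Weighted total:
  Quizzes 92 × 0.37 = 34.04
  Discussion 52 × 0.28 = 14.56
  Midterm exam 25 × 0.16 = 4
  Weekly reports 92 × 0.19 = 17.48
Sum = 70.08
70.08 ≥ 55 → Pass

Pass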